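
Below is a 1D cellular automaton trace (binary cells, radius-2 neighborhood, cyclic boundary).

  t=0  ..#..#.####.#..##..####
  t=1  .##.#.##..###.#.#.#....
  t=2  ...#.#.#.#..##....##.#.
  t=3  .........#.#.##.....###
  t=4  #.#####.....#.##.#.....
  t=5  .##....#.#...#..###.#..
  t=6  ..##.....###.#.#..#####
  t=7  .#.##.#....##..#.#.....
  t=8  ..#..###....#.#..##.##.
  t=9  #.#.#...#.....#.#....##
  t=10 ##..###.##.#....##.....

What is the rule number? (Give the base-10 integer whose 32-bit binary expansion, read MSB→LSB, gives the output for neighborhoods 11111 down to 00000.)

631118097

  [31] ##### => .  t=4,i=4
  [30] ####. => .  t=0,i=9
  [29] ###.# => #  t=0,i=10
  [28] ###.. => .  t=0,i=22
  [27] ##.## => .  t=8,i=19
  [26] ##.#. => #  t=0,i=11
  [25] ##..# => .  t=0,i=0
  [24] ##... => #  t=2,i=14
  [23] #.### => #  t=0,i=7
  [22] #.##. => .  t=1,i=6
  [21] #.#.# => .  t=1,i=4
  [20] #.#.. => #  t=0,i=12
  [19] #..## => #  t=0,i=14
  [18] #..#. => #  t=0,i=1
  [17] #...# => #  t=5,i=11
  [16] #.... => .  t=1,i=20
  [15] .#### => .  t=0,i=8
  [14] .###. => .  t=1,i=11
  [13] .##.# => .  t=1,i=2
  [12] .##.. => #  t=0,i=16
  [11] .#.## => #  t=0,i=6
  [10] .#.#. => .  t=1,i=15
  [9] .#..# => .  t=0,i=3
  [8] .#... => #  t=1,i=19
  [7] ..### => .  t=0,i=19
  [6] ..##. => .  t=0,i=15
  [5] ..#.# => .  t=0,i=5
  [4] ..#.. => #  t=0,i=2
  [3] ...## => .  t=1,i=0
  [2] ...#. => .  t=2,i=2
  [1] ....# => .  t=1,i=22
  [0] ..... => #  t=1,i=21
  bits 00100101100111100001100100010001 = 631118097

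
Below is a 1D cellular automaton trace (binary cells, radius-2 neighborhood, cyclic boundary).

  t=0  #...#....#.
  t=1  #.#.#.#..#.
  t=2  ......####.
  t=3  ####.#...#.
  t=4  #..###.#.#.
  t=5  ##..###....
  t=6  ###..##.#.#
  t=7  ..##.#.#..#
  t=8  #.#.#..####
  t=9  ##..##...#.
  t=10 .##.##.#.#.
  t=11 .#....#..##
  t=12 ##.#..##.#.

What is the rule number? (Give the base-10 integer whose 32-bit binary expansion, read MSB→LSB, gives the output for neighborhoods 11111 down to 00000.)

  #####|#  b31=1 t=8,i=9
  ####.|.  b30=0 t=2,i=8
  ###.#|#  b29=1 t=3,i=3
  ###..|#  b28=1 t=2,i=9
  ##.##|.  b27=0 t=10,i=3
  ##.#.|#  b26=1 t=3,i=4
  ##..#|#  b25=1 t=5,i=2
  ##...|.  b24=0 t=2,i=10
  #.###|#  b23=1 t=3,i=0
  #.##.|.  b22=0 t=9,i=0
  #.#.#|.  b21=0 t=1,i=0
  #.#..|#  b20=1 t=0,i=0
  #..##|.  b19=0 t=4,i=2
  #..#.|#  b18=1 t=1,i=8
  #...#|#  b17=1 t=0,i=2
  #....|#  b16=1 t=0,i=6
  .####|.  b15=0 t=2,i=7
  .###.|#  b14=1 t=4,i=4
  .##.#|.  b13=0 t=6,i=6
  .##..|#  b12=1 t=5,i=1
  .#.##|.  b11=0 t=3,i=10
  .#.#.|.  b10=0 t=0,i=10
  .#..#|#  b9=1 t=1,i=7
  .#...|.  b8=0 t=0,i=1
  ..###|.  b7=0 t=2,i=6
  ..##.|#  b6=1 t=5,i=0
  ..#.#|#  b5=1 t=0,i=9
  ..#..|#  b4=1 t=0,i=4
  ...##|#  b3=1 t=2,i=5
  ...#.|.  b2=0 t=0,i=3
  ....#|.  b1=0 t=0,i=7
  .....|#  b0=1 t=2,i=1
  bits 10110110100101110101001001111001 = 3063370361

3063370361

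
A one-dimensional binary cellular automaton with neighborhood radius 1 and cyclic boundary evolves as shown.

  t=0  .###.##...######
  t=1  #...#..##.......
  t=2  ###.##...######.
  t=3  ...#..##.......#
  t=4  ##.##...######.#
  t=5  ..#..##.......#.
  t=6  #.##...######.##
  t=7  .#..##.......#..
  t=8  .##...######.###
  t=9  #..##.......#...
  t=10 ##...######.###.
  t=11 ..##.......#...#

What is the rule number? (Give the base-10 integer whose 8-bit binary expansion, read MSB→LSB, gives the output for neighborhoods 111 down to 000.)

53

  ###|.  b7=0 t=0,i=2
  ##.|.  b6=0 t=0,i=3
  #.#|#  b5=1 t=0,i=0
  #..|#  b4=1 t=0,i=7
  .##|.  b3=0 t=0,i=1
  .#.|#  b2=1 t=1,i=0
  ..#|.  b1=0 t=0,i=9
  ...|#  b0=1 t=0,i=8
  bits 00110101 = 53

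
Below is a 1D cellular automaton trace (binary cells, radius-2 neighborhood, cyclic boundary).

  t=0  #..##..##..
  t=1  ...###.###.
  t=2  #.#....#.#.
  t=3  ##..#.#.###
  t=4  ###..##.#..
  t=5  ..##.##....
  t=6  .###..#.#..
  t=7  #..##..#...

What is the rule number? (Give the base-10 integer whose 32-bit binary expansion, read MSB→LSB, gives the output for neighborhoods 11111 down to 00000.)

1386296396

  ##### -> .   bit 31 = 0  t=3,i=10
  ####. -> #   bit 30 = 1  t=3,i=0
  ###.# -> .   bit 29 = 0  t=1,i=5
  ###.. -> #   bit 28 = 1  t=1,i=9
  ##.## -> .   bit 27 = 0  t=1,i=6
  ##.#. -> .   bit 26 = 0  t=4,i=7
  ##..# -> #   bit 25 = 1  t=0,i=5
  ##... -> .   bit 24 = 0  t=1,i=10
  #.### -> #   bit 23 = 1  t=1,i=7
  #.##. -> .   bit 22 = 0  t=5,i=5
  #.#.# -> #   bit 21 = 1  t=2,i=0
  #.#.. -> .   bit 20 = 0  t=2,i=2
  #..## -> .   bit 19 = 0  t=0,i=2
  #..#. -> .   bit 18 = 0  t=0,i=10
  #...# -> .   bit 17 = 0  t=6,i=10
  #.... -> #   bit 16 = 1  t=1,i=0
  .#### -> .   bit 15 = 0  t=3,i=9
  .###. -> .   bit 14 = 0  t=1,i=4
  .##.# -> #   bit 13 = 1  t=4,i=6
  .##.. -> #   bit 12 = 1  t=0,i=4
  .#.## -> .   bit 11 = 0  t=3,i=7
  .#.#. -> #   bit 10 = 1  t=2,i=1
  .#..# -> .   bit 9 = 0  t=0,i=1
  .#... -> .   bit 8 = 0  t=2,i=3
  ..### -> .   bit 7 = 0  t=1,i=3
  ..##. -> #   bit 6 = 1  t=0,i=3
  ..#.# -> .   bit 5 = 0  t=2,i=7
  ..#.. -> .   bit 4 = 0  t=0,i=0
  ...## -> #   bit 3 = 1  t=1,i=2
  ...#. -> #   bit 2 = 1  t=2,i=6
  ....# -> .   bit 1 = 0  t=1,i=1
  ..... -> .   bit 0 = 0  t=5,i=9
  bits 01010010101000010011010001001100 = 1386296396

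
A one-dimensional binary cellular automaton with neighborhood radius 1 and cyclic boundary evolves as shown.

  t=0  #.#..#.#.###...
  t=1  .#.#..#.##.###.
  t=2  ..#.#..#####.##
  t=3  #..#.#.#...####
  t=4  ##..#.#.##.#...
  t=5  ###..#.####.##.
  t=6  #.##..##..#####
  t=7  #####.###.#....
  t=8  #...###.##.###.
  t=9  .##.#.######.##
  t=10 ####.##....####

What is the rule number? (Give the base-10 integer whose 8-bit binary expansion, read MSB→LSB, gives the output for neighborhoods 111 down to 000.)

  nb ###: next=.  (t=0,i=10, bit7=0)
  nb ##.: next=#  (t=0,i=11, bit6=1)
  nb #.#: next=#  (t=0,i=1, bit5=1)
  nb #..: next=#  (t=0,i=3, bit4=1)
  nb .##: next=#  (t=0,i=9, bit3=1)
  nb .#.: next=.  (t=0,i=0, bit2=0)
  nb ..#: next=.  (t=0,i=4, bit1=0)
  nb ...: next=#  (t=0,i=13, bit0=1)
  bits 01111001 = 121

121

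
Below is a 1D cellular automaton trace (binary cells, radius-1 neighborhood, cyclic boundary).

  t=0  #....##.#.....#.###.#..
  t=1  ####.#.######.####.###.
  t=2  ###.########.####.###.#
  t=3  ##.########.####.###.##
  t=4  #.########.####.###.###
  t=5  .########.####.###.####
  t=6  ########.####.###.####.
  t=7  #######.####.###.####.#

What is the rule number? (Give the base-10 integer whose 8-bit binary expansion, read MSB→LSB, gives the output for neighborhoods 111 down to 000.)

  ### -> #   bit 7 = 1  t=0,i=17
  ##. -> .   bit 6 = 0  t=0,i=6
  #.# -> #   bit 5 = 1  t=0,i=7
  #.. -> #   bit 4 = 1  t=0,i=1
  .## -> #   bit 3 = 1  t=0,i=5
  .#. -> #   bit 2 = 1  t=0,i=0
  ..# -> .   bit 1 = 0  t=0,i=4
  ... -> #   bit 0 = 1  t=0,i=2
  bits 10111101 = 189

189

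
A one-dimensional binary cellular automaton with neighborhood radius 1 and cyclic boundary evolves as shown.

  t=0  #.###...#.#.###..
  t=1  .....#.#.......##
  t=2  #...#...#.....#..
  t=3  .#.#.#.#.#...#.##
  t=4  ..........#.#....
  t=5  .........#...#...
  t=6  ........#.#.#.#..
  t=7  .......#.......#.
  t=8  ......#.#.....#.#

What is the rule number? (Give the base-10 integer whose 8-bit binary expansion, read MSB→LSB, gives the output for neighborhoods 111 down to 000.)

18

  nb ###: next=.  (t=0,i=3, bit7=0)
  nb ##.: next=.  (t=0,i=4, bit6=0)
  nb #.#: next=.  (t=0,i=1, bit5=0)
  nb #..: next=#  (t=0,i=5, bit4=1)
  nb .##: next=.  (t=0,i=2, bit3=0)
  nb .#.: next=.  (t=0,i=0, bit2=0)
  nb ..#: next=#  (t=0,i=7, bit1=1)
  nb ...: next=.  (t=0,i=6, bit0=0)
  bits 00010010 = 18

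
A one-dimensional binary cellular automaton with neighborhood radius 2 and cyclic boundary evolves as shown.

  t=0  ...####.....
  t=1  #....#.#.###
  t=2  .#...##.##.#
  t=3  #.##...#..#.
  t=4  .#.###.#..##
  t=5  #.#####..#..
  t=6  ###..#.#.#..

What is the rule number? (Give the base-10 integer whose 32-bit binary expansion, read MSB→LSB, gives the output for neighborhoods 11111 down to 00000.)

1871338801

  ##### -> .   bit 31 = 0  t=5,i=4
  ####. -> #   bit 30 = 1  t=0,i=5
  ###.# -> #   bit 29 = 1  t=4,i=5
  ###.. -> .   bit 28 = 0  t=0,i=6
  ##.## -> #   bit 27 = 1  t=2,i=7
  ##.#. -> #   bit 26 = 1  t=2,i=10
  ##..# -> #   bit 25 = 1  t=5,i=7
  ##... -> #   bit 24 = 1  t=0,i=7
  #.### -> #   bit 23 = 1  t=1,i=9
  #.##. -> .   bit 22 = 0  t=2,i=8
  #.#.# -> .   bit 21 = 0  t=1,i=7
  #.#.. -> .   bit 20 = 0  t=2,i=1
  #..## -> #   bit 19 = 1  t=4,i=9
  #..#. -> .   bit 18 = 0  t=3,i=9
  #...# -> #   bit 17 = 1  t=2,i=3
  #.... -> .   bit 16 = 0  t=0,i=8
  .#### -> .   bit 15 = 0  t=0,i=4
  .###. -> #   bit 14 = 1  t=4,i=4
  .##.# -> .   bit 13 = 0  t=2,i=6
  .##.. -> #   bit 12 = 1  t=3,i=3
  .#.## -> #   bit 11 = 1  t=1,i=8
  .#.#. -> #   bit 10 = 1  t=1,i=6
  .#..# -> .   bit 9 = 0  t=3,i=8
  .#... -> #   bit 8 = 1  t=2,i=2
  ..### -> .   bit 7 = 0  t=0,i=3
  ..##. -> .   bit 6 = 0  t=2,i=5
  ..#.# -> #   bit 5 = 1  t=1,i=5
  ..#.. -> #   bit 4 = 1  t=3,i=7
  ...## -> .   bit 3 = 0  t=0,i=2
  ...#. -> .   bit 2 = 0  t=1,i=4
  ....# -> .   bit 1 = 0  t=0,i=1
  ..... -> #   bit 0 = 1  t=0,i=0
  bits 01101111100010100101110100110001 = 1871338801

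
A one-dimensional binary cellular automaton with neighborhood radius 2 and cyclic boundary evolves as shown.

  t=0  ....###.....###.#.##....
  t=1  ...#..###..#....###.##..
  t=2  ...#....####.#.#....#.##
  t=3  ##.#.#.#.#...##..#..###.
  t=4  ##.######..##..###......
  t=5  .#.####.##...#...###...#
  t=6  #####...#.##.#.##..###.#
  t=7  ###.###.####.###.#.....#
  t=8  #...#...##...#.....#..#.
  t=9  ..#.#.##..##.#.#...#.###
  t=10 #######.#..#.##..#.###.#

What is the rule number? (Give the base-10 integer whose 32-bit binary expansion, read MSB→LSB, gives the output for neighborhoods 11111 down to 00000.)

  nb #####: next=#  (t=4,i=5, bit31=1)
  nb ####.: next=.  (t=2,i=10, bit30=0)
  nb ###.#: next=.  (t=0,i=14, bit29=0)
  nb ###..: next=#  (t=0,i=6, bit28=1)
  nb ##.##: next=.  (t=1,i=19, bit27=0)
  nb ##.#.: next=.  (t=0,i=15, bit26=0)
  nb ##..#: next=#  (t=1,i=9, bit25=1)
  nb ##...: next=#  (t=0,i=7, bit24=1)
  nb #.###: next=#  (t=4,i=3, bit23=1)
  nb #.##.: next=#  (t=0,i=18, bit22=1)
  nb #.#.#: next=#  (t=0,i=16, bit21=1)
  nb #.#..: next=.  (t=2,i=15, bit20=0)
  nb #..##: next=.  (t=1,i=5, bit19=0)
  nb #..#.: next=#  (t=1,i=10, bit18=1)
  nb #...#: next=#  (t=2,i=1, bit17=1)
  nb #....: next=#  (t=0,i=8, bit16=1)
  nb .####: next=#  (t=2,i=9, bit15=1)
  nb .###.: next=.  (t=0,i=5, bit14=0)
  nb .##.#: next=#  (t=3,i=1, bit13=1)
  nb .##..: next=.  (t=0,i=19, bit12=0)
  nb .#.##: next=#  (t=0,i=17, bit11=1)
  nb .#.#.: next=#  (t=2,i=14, bit10=1)
  nb .#..#: next=.  (t=1,i=4, bit9=0)
  nb .#...: next=.  (t=1,i=12, bit8=0)
  nb ..###: next=.  (t=0,i=4, bit7=0)
  nb ..##.: next=.  (t=3,i=13, bit6=0)
  nb ..#.#: next=#  (t=2,i=20, bit5=1)
  nb ..#..: next=#  (t=1,i=3, bit4=1)
  nb ...##: next=#  (t=0,i=3, bit3=1)
  nb ...#.: next=.  (t=1,i=2, bit2=0)
  nb ....#: next=.  (t=0,i=2, bit1=0)
  nb .....: next=.  (t=0,i=0, bit0=0)
  bits 10010011111001111010110000111000 = 2481433656

2481433656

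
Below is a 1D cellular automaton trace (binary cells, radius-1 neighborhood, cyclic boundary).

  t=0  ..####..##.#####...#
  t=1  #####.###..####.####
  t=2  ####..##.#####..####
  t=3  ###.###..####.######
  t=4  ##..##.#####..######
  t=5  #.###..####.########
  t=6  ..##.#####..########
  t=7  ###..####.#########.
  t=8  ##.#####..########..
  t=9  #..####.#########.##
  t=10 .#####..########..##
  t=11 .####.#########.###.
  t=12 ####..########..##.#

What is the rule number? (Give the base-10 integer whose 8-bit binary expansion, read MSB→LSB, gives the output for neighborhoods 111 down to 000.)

  [7] ### => #  t=0,i=3
  [6] ##. => .  t=0,i=5
  [5] #.# => .  t=0,i=10
  [4] #.. => #  t=0,i=0
  [3] .## => #  t=0,i=2
  [2] .#. => #  t=0,i=19
  [1] ..# => #  t=0,i=1
  [0] ... => #  t=0,i=17
  bits 10011111 = 159

159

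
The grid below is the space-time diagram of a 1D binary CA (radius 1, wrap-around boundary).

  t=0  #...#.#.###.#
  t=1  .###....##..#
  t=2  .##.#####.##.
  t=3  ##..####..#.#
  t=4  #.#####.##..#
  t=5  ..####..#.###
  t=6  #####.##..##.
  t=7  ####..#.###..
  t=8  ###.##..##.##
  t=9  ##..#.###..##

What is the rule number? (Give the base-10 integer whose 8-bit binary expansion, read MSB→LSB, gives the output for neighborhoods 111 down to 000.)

  ### -> #   bit 7 = 1  t=0,i=9
  ##. -> .   bit 6 = 0  t=0,i=0
  #.# -> .   bit 5 = 0  t=0,i=5
  #.. -> #   bit 4 = 1  t=0,i=1
  .## -> #   bit 3 = 1  t=0,i=8
  .#. -> .   bit 2 = 0  t=0,i=4
  ..# -> #   bit 1 = 1  t=0,i=3
  ... -> #   bit 0 = 1  t=0,i=2
  bits 10011011 = 155

155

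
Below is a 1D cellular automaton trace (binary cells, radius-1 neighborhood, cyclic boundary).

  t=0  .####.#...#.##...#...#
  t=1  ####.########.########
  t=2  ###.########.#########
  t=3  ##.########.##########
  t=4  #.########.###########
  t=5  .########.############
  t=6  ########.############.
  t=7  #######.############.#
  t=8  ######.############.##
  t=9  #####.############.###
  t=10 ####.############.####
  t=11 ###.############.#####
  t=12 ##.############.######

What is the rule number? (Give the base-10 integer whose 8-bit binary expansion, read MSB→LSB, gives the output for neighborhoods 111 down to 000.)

191

  [7] ### => #  t=0,i=2
  [6] ##. => .  t=0,i=4
  [5] #.# => #  t=0,i=0
  [4] #.. => #  t=0,i=7
  [3] .## => #  t=0,i=1
  [2] .#. => #  t=0,i=6
  [1] ..# => #  t=0,i=9
  [0] ... => #  t=0,i=8
  bits 10111111 = 191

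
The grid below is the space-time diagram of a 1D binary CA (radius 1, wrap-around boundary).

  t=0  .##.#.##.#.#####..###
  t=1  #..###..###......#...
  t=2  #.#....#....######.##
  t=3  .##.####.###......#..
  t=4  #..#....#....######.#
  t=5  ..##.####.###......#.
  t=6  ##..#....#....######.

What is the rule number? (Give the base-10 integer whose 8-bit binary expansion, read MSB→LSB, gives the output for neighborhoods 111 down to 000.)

39

  ### -> .   bit 7 = 0  t=0,i=12
  ##. -> .   bit 6 = 0  t=0,i=2
  #.# -> #   bit 5 = 1  t=0,i=0
  #.. -> .   bit 4 = 0  t=0,i=16
  .## -> .   bit 3 = 0  t=0,i=1
  .#. -> #   bit 2 = 1  t=0,i=4
  ..# -> #   bit 1 = 1  t=0,i=17
  ... -> #   bit 0 = 1  t=1,i=12
  bits 00100111 = 39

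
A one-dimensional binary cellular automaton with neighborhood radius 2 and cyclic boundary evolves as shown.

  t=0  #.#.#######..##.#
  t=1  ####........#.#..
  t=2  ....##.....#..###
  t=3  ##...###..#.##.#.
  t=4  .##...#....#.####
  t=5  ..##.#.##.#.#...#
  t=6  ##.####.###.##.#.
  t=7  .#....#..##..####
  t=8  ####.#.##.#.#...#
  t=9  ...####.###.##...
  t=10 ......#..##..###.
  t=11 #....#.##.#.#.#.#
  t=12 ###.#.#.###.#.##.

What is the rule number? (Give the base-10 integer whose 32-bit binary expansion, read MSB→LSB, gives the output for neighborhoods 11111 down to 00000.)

  nb #####: next=.  (t=0,i=6, bit31=0)
  nb ####.: next=.  (t=0,i=9, bit30=0)
  nb ###.#: next=#  (t=4,i=16, bit29=1)
  nb ###..: next=.  (t=0,i=10, bit28=0)
  nb ##.##: next=.  (t=0,i=15, bit27=0)
  nb ##.#.: next=#  (t=0,i=1, bit26=1)
  nb ##..#: next=.  (t=0,i=11, bit25=0)
  nb ##...: next=#  (t=1,i=4, bit24=1)
  nb #.###: next=.  (t=0,i=4, bit23=0)
  nb #.##.: next=.  (t=0,i=16, bit22=0)
  nb #.#.#: next=#  (t=0,i=2, bit21=1)
  nb #.#..: next=#  (t=1,i=14, bit20=1)
  nb #..##: next=#  (t=0,i=12, bit19=1)
  nb #..#.: next=.  (t=3,i=9, bit18=0)
  nb #...#: next=.  (t=3,i=3, bit17=0)
  nb #....: next=#  (t=1,i=5, bit16=1)
  nb .####: next=.  (t=0,i=5, bit15=0)
  nb .###.: next=#  (t=2,i=15, bit14=1)
  nb .##.#: next=#  (t=0,i=0, bit13=1)
  nb .##..: next=#  (t=2,i=5, bit12=1)
  nb .#.##: next=#  (t=0,i=3, bit11=1)
  nb .#.#.: next=.  (t=1,i=13, bit10=0)
  nb .#..#: next=#  (t=1,i=15, bit9=1)
  nb .#...: next=#  (t=4,i=7, bit8=1)
  nb ..###: next=.  (t=1,i=0, bit7=0)
  nb ..##.: next=.  (t=0,i=13, bit6=0)
  nb ..#.#: next=.  (t=1,i=12, bit5=0)
  nb ..#..: next=.  (t=2,i=11, bit4=0)
  nb ...##: next=.  (t=2,i=3, bit3=0)
  nb ...#.: next=#  (t=1,i=11, bit2=1)
  nb ....#: next=.  (t=1,i=10, bit1=0)
  nb .....: next=.  (t=1,i=6, bit0=0)
  bits 00100101001110010111101100000100 = 624524036

624524036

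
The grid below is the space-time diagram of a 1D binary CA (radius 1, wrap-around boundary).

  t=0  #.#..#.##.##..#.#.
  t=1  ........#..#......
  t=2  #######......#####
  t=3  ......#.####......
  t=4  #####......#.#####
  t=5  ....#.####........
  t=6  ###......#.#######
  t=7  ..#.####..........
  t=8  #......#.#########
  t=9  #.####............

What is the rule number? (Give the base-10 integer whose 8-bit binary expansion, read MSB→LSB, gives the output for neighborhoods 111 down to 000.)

65

  [7] ### => .  t=2,i=0
  [6] ##. => #  t=0,i=8
  [5] #.# => .  t=0,i=1
  [4] #.. => .  t=0,i=3
  [3] .## => .  t=0,i=7
  [2] .#. => .  t=0,i=0
  [1] ..# => .  t=0,i=4
  [0] ... => #  t=1,i=0
  bits 01000001 = 65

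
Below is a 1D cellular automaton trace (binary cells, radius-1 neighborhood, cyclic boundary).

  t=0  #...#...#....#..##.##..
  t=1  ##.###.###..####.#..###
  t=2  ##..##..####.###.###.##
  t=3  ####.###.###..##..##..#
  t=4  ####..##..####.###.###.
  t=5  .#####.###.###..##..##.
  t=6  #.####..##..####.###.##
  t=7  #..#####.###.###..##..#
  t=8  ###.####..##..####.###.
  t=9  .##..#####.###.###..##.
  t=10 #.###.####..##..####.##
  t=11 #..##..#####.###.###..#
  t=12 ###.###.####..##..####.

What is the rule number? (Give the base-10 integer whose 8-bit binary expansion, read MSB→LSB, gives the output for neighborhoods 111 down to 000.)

214

  nb ###: next=#  (t=1,i=0, bit7=1)
  nb ##.: next=#  (t=0,i=17, bit6=1)
  nb #.#: next=.  (t=0,i=18, bit5=0)
  nb #..: next=#  (t=0,i=1, bit4=1)
  nb .##: next=.  (t=0,i=16, bit3=0)
  nb .#.: next=#  (t=0,i=0, bit2=1)
  nb ..#: next=#  (t=0,i=3, bit1=1)
  nb ...: next=.  (t=0,i=2, bit0=0)
  bits 11010110 = 214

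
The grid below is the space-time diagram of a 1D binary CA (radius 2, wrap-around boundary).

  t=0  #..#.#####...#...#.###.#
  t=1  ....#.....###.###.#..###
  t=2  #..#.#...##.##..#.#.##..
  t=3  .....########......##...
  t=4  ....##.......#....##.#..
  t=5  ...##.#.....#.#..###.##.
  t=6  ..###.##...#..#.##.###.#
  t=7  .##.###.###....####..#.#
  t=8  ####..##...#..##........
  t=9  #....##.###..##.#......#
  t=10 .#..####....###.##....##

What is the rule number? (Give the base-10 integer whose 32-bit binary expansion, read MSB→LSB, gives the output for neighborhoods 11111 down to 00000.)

  nb #####: next=.  (t=0,i=7, bit31=0)
  nb ####.: next=.  (t=0,i=8, bit30=0)
  nb ###.#: next=#  (t=0,i=21, bit29=1)
  nb ###..: next=.  (t=0,i=9, bit28=0)
  nb ##.##: next=#  (t=0,i=22, bit27=1)
  nb ##.#.: next=.  (t=1,i=17, bit26=0)
  nb ##..#: next=.  (t=0,i=1, bit25=0)
  nb ##...: next=#  (t=0,i=10, bit24=1)
  nb #.###: next=.  (t=0,i=5, bit23=0)
  nb #.##.: next=#  (t=0,i=23, bit22=1)
  nb #.#.#: next=.  (t=2,i=18, bit21=0)
  nb #.#..: next=#  (t=1,i=18, bit20=1)
  nb #..##: next=#  (t=1,i=20, bit19=1)
  nb #..#.: next=.  (t=0,i=2, bit18=0)
  nb #...#: next=#  (t=0,i=11, bit17=1)
  nb #....: next=.  (t=1,i=1, bit16=0)
  nb .####: next=.  (t=0,i=6, bit15=0)
  nb .###.: next=.  (t=0,i=20, bit14=0)
  nb .##.#: next=#  (t=2,i=10, bit13=1)
  nb .##..: next=.  (t=0,i=0, bit12=0)
  nb .#.##: next=#  (t=0,i=4, bit11=1)
  nb .#.#.: next=.  (t=2,i=4, bit10=0)
  nb .#..#: next=.  (t=1,i=19, bit9=0)
  nb .#...: next=#  (t=0,i=14, bit8=1)
  nb ..###: next=#  (t=1,i=10, bit7=1)
  nb ..##.: next=#  (t=2,i=9, bit6=1)
  nb ..#.#: next=.  (t=0,i=3, bit5=0)
  nb ..#..: next=.  (t=0,i=13, bit4=0)
  nb ...##: next=#  (t=1,i=9, bit3=1)
  nb ...#.: next=#  (t=0,i=12, bit2=1)
  nb ....#: next=.  (t=1,i=2, bit1=0)
  nb .....: next=.  (t=1,i=7, bit0=0)
  bits 00101001010110100010100111001100 = 693774796

693774796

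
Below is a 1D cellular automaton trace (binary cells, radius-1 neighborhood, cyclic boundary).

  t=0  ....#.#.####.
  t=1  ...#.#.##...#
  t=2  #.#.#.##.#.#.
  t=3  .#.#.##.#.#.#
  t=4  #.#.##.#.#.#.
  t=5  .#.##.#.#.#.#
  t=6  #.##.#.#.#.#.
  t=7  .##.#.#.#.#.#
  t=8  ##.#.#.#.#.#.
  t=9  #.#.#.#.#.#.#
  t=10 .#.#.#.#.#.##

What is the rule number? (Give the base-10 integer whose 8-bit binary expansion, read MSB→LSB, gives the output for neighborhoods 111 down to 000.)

58

  ###|.  b7=0 t=0,i=9
  ##.|.  b6=0 t=0,i=11
  #.#|#  b5=1 t=0,i=5
  #..|#  b4=1 t=0,i=12
  .##|#  b3=1 t=0,i=8
  .#.|.  b2=0 t=0,i=4
  ..#|#  b1=1 t=0,i=3
  ...|.  b0=0 t=0,i=0
  bits 00111010 = 58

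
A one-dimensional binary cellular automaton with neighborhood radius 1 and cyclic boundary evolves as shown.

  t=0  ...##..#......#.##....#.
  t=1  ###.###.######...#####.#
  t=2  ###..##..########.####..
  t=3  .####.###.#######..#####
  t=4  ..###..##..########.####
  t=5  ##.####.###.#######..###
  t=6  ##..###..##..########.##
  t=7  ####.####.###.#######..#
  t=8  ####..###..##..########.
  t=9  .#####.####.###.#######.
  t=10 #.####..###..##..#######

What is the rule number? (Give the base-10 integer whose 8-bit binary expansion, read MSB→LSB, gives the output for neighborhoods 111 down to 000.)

211

  ### -> #   bit 7 = 1  t=1,i=0
  ##. -> #   bit 6 = 1  t=0,i=4
  #.# -> .   bit 5 = 0  t=0,i=15
  #.. -> #   bit 4 = 1  t=0,i=5
  .## -> .   bit 3 = 0  t=0,i=3
  .#. -> .   bit 2 = 0  t=0,i=7
  ..# -> #   bit 1 = 1  t=0,i=2
  ... -> #   bit 0 = 1  t=0,i=0
  bits 11010011 = 211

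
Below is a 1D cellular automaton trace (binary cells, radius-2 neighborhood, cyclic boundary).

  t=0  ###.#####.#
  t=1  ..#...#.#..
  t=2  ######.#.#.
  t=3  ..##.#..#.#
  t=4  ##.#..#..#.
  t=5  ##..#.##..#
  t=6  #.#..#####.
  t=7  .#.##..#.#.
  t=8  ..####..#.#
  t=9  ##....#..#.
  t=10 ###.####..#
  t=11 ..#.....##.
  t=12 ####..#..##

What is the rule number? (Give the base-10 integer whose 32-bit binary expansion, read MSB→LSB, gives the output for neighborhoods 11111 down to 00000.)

  nb #####: next=#  (t=0,i=6, bit31=1)
  nb ####.: next=.  (t=0,i=1, bit30=0)
  nb ###.#: next=#  (t=0,i=2, bit29=1)
  nb ###..: next=.  (t=5,i=1, bit28=0)
  nb ##.##: next=.  (t=0,i=3, bit27=0)
  nb ##.#.: next=.  (t=2,i=6, bit26=0)
  nb ##..#: next=#  (t=5,i=2, bit25=1)
  nb ##...: next=#  (t=9,i=2, bit24=1)
  nb #.###: next=.  (t=0,i=4, bit23=0)
  nb #.##.: next=#  (t=4,i=0, bit22=1)
  nb #.#.#: next=.  (t=2,i=7, bit21=0)
  nb #.#..: next=.  (t=1,i=8, bit20=0)
  nb #..##: next=#  (t=3,i=1, bit19=1)
  nb #..#.: next=.  (t=3,i=7, bit18=0)
  nb #...#: next=#  (t=1,i=4, bit17=1)
  nb #....: next=.  (t=1,i=10, bit16=0)
  nb .####: next=.  (t=0,i=0, bit15=0)
  nb .###.: next=#  (t=5,i=0, bit14=1)
  nb .##.#: next=#  (t=3,i=3, bit13=1)
  nb .##..: next=#  (t=5,i=7, bit12=1)
  nb .#.##: next=#  (t=2,i=10, bit11=1)
  nb .#.#.: next=#  (t=1,i=7, bit10=1)
  nb .#..#: next=#  (t=3,i=0, bit9=1)
  nb .#...: next=#  (t=1,i=3, bit8=1)
  nb ..###: next=.  (t=5,i=10, bit7=0)
  nb ..##.: next=.  (t=3,i=2, bit6=0)
  nb ..#.#: next=.  (t=1,i=6, bit5=0)
  nb ..#..: next=#  (t=1,i=2, bit4=1)
  nb ...##: next=.  (t=11,i=7, bit3=0)
  nb ...#.: next=#  (t=1,i=1, bit2=1)
  nb ....#: next=#  (t=1,i=0, bit1=1)
  nb .....: next=.  (t=11,i=5, bit0=0)
  bits 10100011010010100111111100010110 = 2739568406

2739568406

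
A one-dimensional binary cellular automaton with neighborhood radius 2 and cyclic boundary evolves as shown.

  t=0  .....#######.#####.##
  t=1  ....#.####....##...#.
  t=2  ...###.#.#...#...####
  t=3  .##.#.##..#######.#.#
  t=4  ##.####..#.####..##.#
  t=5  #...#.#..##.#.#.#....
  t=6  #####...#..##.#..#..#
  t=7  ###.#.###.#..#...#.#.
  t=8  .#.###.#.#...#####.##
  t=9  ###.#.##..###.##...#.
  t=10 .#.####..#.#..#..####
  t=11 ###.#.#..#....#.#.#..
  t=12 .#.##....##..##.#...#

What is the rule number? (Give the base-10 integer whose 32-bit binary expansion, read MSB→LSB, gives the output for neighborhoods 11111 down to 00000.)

2490026300

  nb #####: next=#  (t=0,i=7, bit31=1)
  nb ####.: next=.  (t=0,i=10, bit30=0)
  nb ###.#: next=.  (t=0,i=11, bit29=0)
  nb ###..: next=#  (t=1,i=9, bit28=1)
  nb ##.##: next=.  (t=0,i=12, bit27=0)
  nb ##.#.: next=#  (t=2,i=6, bit26=1)
  nb ##..#: next=.  (t=3,i=8, bit25=0)
  nb ##...: next=.  (t=0,i=0, bit24=0)
  nb #.###: next=.  (t=0,i=13, bit23=0)
  nb #.##.: next=#  (t=0,i=19, bit22=1)
  nb #.#.#: next=#  (t=2,i=7, bit21=1)
  nb #.#..: next=.  (t=2,i=9, bit20=0)
  nb #..##: next=#  (t=3,i=9, bit19=1)
  nb #..#.: next=.  (t=4,i=8, bit18=0)
  nb #...#: next=#  (t=1,i=17, bit17=1)
  nb #....: next=.  (t=0,i=1, bit16=0)
  nb .####: next=#  (t=0,i=6, bit15=1)
  nb .###.: next=#  (t=2,i=4, bit14=1)
  nb .##.#: next=.  (t=3,i=2, bit13=0)
  nb .##..: next=.  (t=0,i=20, bit12=0)
  nb .#.##: next=#  (t=1,i=5, bit11=1)
  nb .#.#.: next=.  (t=2,i=8, bit10=0)
  nb .#..#: next=.  (t=5,i=7, bit9=0)
  nb .#...: next=#  (t=1,i=20, bit8=1)
  nb ..###: next=.  (t=0,i=5, bit7=0)
  nb ..##.: next=.  (t=1,i=14, bit6=0)
  nb ..#.#: next=#  (t=1,i=4, bit5=1)
  nb ..#..: next=#  (t=1,i=19, bit4=1)
  nb ...##: next=#  (t=0,i=4, bit3=1)
  nb ...#.: next=#  (t=1,i=3, bit2=1)
  nb ....#: next=.  (t=0,i=3, bit1=0)
  nb .....: next=.  (t=0,i=2, bit0=0)
  bits 10010100011010101100100100111100 = 2490026300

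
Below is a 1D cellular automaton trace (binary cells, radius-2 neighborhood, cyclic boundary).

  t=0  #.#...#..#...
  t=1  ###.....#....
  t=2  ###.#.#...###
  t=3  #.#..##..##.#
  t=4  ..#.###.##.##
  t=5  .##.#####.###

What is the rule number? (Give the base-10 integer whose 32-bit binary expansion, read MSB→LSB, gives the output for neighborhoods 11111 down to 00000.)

  ##### -> #   bit 31 = 1  t=2,i=0
  ####. -> .   bit 30 = 0  t=2,i=1
  ###.# -> #   bit 29 = 1  t=2,i=2
  ###.. -> #   bit 28 = 1  t=1,i=2
  ##.## -> #   bit 27 = 1  t=3,i=11
  ##.#. -> .   bit 26 = 0  t=2,i=3
  ##..# -> .   bit 25 = 0  t=3,i=7
  ##... -> .   bit 24 = 0  t=1,i=3
  #.### -> #   bit 23 = 1  t=4,i=4
  #.##. -> #   bit 22 = 1  t=3,i=12
  #.#.# -> .   bit 21 = 0  t=2,i=4
  #.#.. -> #   bit 20 = 1  t=0,i=2
  #..## -> #   bit 19 = 1  t=3,i=4
  #..#. -> #   bit 18 = 1  t=0,i=8
  #...# -> .   bit 17 = 0  t=0,i=4
  #.... -> #   bit 16 = 1  t=1,i=4
  .#### -> .   bit 15 = 0  t=2,i=11
  .###. -> #   bit 14 = 1  t=1,i=1
  .##.# -> .   bit 13 = 0  t=3,i=0
  .##.. -> #   bit 12 = 1  t=3,i=6
  .#.## -> .   bit 11 = 0  t=4,i=3
  .#.#. -> #   bit 10 = 1  t=0,i=1
  .#..# -> .   bit 9 = 0  t=0,i=7
  .#... -> .   bit 8 = 0  t=0,i=3
  ..### -> #   bit 7 = 1  t=1,i=0
  ..##. -> #   bit 6 = 1  t=3,i=5
  ..#.# -> #   bit 5 = 1  t=0,i=0
  ..#.. -> .   bit 4 = 0  t=0,i=6
  ...## -> #   bit 3 = 1  t=1,i=12
  ...#. -> .   bit 2 = 0  t=0,i=5
  ....# -> #   bit 1 = 1  t=1,i=6
  ..... -> .   bit 0 = 0  t=1,i=5
  bits 10111000110111010101010011101010 = 3101512938

3101512938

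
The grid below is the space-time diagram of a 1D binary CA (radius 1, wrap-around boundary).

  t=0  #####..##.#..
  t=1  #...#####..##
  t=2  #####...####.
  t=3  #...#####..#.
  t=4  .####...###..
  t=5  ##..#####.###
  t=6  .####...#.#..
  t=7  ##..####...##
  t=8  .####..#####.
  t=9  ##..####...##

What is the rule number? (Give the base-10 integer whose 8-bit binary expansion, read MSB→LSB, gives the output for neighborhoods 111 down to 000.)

  [7] ### => .  t=0,i=1
  [6] ##. => #  t=0,i=4
  [5] #.# => .  t=0,i=9
  [4] #.. => #  t=0,i=5
  [3] .## => #  t=0,i=0
  [2] .#. => .  t=0,i=10
  [1] ..# => #  t=0,i=6
  [0] ... => #  t=1,i=2
  bits 01011011 = 91

91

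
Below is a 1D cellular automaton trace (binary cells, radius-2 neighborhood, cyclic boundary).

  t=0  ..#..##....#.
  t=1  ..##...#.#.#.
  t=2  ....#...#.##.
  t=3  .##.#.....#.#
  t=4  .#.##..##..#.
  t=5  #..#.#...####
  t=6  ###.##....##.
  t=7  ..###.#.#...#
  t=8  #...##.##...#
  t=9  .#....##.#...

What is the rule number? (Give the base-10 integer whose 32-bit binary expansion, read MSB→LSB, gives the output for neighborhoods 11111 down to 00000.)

3209987603

  [31] ##### => #  t=5,i=11
  [30] ####. => .  t=5,i=12
  [29] ###.# => #  t=6,i=2
  [28] ###.. => #  t=5,i=0
  [27] ##.## => #  t=6,i=3
  [26] ##.#. => #  t=3,i=3
  [25] ##..# => #  t=4,i=5
  [24] ##... => #  t=0,i=7
  [23] #.### => .  t=6,i=0
  [22] #.##. => #  t=2,i=10
  [21] #.#.# => .  t=1,i=9
  [20] #.#.. => #  t=1,i=11
  [19] #..## => .  t=0,i=4
  [18] #..#. => #  t=4,i=0
  [17] #...# => .  t=0,i=0
  [16] #.... => .  t=0,i=8
  [15] .#### => #  t=5,i=10
  [14] .###. => .  t=6,i=1
  [13] .##.# => .  t=3,i=2
  [12] .##.. => .  t=0,i=6
  [11] .#.## => .  t=2,i=9
  [10] .#.#. => #  t=1,i=8
  [9] .#..# => #  t=0,i=3
  [8] .#... => .  t=0,i=12
  [7] ..### => .  t=5,i=9
  [6] ..##. => .  t=0,i=5
  [5] ..#.# => .  t=1,i=7
  [4] ..#.. => #  t=0,i=2
  [3] ...## => .  t=1,i=1
  [2] ...#. => .  t=0,i=1
  [1] ....# => #  t=0,i=9
  [0] ..... => #  t=2,i=1
  bits 10111111010101001000011000010011 = 3209987603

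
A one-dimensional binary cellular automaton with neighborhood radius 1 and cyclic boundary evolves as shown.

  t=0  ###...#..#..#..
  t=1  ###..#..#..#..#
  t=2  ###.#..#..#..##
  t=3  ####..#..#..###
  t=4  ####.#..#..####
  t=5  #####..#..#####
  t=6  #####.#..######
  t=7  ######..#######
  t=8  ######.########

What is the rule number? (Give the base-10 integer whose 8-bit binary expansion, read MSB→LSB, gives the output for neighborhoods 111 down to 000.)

  nb ###: next=#  (t=0,i=1, bit7=1)
  nb ##.: next=#  (t=0,i=2, bit6=1)
  nb #.#: next=#  (t=2,i=3, bit5=1)
  nb #..: next=.  (t=0,i=3, bit4=0)
  nb .##: next=#  (t=0,i=0, bit3=1)
  nb .#.: next=.  (t=0,i=6, bit2=0)
  nb ..#: next=#  (t=0,i=5, bit1=1)
  nb ...: next=.  (t=0,i=4, bit0=0)
  bits 11101010 = 234

234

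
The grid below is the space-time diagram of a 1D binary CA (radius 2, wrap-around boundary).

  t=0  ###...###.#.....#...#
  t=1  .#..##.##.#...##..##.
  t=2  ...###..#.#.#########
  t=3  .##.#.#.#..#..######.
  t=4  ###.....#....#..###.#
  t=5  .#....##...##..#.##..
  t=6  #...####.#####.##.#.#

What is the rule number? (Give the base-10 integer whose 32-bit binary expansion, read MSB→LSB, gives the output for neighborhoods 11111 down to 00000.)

  [31] ##### => #  t=2,i=14
  [30] ####. => #  t=0,i=1
  [29] ###.# => #  t=0,i=8
  [28] ###.. => .  t=0,i=2
  [27] ##.## => .  t=1,i=6
  [26] ##.#. => .  t=0,i=9
  [25] ##..# => #  t=1,i=16
  [24] ##... => .  t=0,i=3
  [23] #.### => .  t=2,i=12
  [22] #.##. => .  t=1,i=7
  [21] #.#.# => .  t=2,i=10
  [20] #.#.. => #  t=0,i=10
  [19] #..## => #  t=1,i=3
  [18] #..#. => .  t=1,i=0
  [17] #...# => #  t=0,i=4
  [16] #.... => .  t=0,i=12
  [15] .#### => .  t=0,i=0
  [14] .###. => #  t=0,i=7
  [13] .##.# => #  t=1,i=5
  [12] .##.. => #  t=1,i=15
  [11] .#.## => #  t=2,i=11
  [10] .#.#. => .  t=2,i=9
  [9] .#..# => .  t=1,i=2
  [8] .#... => .  t=0,i=11
  [7] ..### => .  t=0,i=6
  [6] ..##. => #  t=1,i=4
  [5] ..#.# => #  t=2,i=8
  [4] ..#.. => .  t=0,i=16
  [3] ...## => #  t=0,i=5
  [2] ...#. => #  t=0,i=15
  [1] ....# => #  t=0,i=14
  [0] ..... => .  t=0,i=13
  bits 11100010000110100111100001101110 = 3793385582

3793385582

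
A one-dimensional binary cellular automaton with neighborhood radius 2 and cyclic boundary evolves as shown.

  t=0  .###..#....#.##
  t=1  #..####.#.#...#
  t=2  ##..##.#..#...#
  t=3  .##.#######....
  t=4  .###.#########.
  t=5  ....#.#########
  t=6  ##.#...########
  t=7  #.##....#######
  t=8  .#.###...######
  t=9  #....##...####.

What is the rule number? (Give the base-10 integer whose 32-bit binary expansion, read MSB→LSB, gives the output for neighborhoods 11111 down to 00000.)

3742741077

  ##### -> #   bit 31 = 1  t=3,i=6
  ####. -> #   bit 30 = 1  t=1,i=5
  ###.# -> .   bit 29 = 0  t=1,i=6
  ###.. -> #   bit 28 = 1  t=0,i=3
  ##.## -> #   bit 27 = 1  t=0,i=0
  ##.#. -> #   bit 26 = 1  t=1,i=7
  ##..# -> #   bit 25 = 1  t=0,i=4
  ##... -> #   bit 24 = 1  t=3,i=11
  #.### -> .   bit 23 = 0  t=0,i=1
  #.##. -> .   bit 22 = 0  t=0,i=13
  #.#.# -> .   bit 21 = 0  t=1,i=8
  #.#.. -> #   bit 20 = 1  t=1,i=10
  #..## -> .   bit 19 = 0  t=1,i=2
  #..#. -> #   bit 18 = 1  t=0,i=5
  #...# -> .   bit 17 = 0  t=1,i=12
  #.... -> #   bit 16 = 1  t=0,i=8
  .#### -> #   bit 15 = 1  t=1,i=4
  .###. -> .   bit 14 = 0  t=0,i=2
  .##.# -> #   bit 13 = 1  t=0,i=14
  .##.. -> #   bit 12 = 1  t=1,i=0
  .#.## -> .   bit 11 = 0  t=0,i=12
  .#.#. -> .   bit 10 = 0  t=1,i=9
  .#..# -> #   bit 9 = 1  t=2,i=8
  .#... -> .   bit 8 = 0  t=0,i=7
  ..### -> .   bit 7 = 0  t=1,i=3
  ..##. -> #   bit 6 = 1  t=1,i=14
  ..#.# -> .   bit 5 = 0  t=0,i=11
  ..#.. -> #   bit 4 = 1  t=0,i=6
  ...## -> .   bit 3 = 0  t=1,i=13
  ...#. -> #   bit 2 = 1  t=0,i=10
  ....# -> .   bit 1 = 0  t=0,i=9
  ..... -> #   bit 0 = 1  t=3,i=13
  bits 11011111000101011011001001010101 = 3742741077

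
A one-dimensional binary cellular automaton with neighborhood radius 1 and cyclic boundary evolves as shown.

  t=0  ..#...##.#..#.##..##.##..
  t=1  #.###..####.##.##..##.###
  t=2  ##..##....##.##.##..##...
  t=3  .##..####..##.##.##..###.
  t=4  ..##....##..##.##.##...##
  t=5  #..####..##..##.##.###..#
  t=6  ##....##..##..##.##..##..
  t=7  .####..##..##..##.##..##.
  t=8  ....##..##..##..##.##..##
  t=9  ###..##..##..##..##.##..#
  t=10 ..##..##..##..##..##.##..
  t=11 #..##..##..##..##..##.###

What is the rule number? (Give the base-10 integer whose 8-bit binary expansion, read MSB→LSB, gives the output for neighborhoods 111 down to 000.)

117

  ### -> .   bit 7 = 0  t=1,i=3
  ##. -> #   bit 6 = 1  t=0,i=7
  #.# -> #   bit 5 = 1  t=0,i=8
  #.. -> #   bit 4 = 1  t=0,i=3
  .## -> .   bit 3 = 0  t=0,i=6
  .#. -> #   bit 2 = 1  t=0,i=2
  ..# -> .   bit 1 = 0  t=0,i=1
  ... -> #   bit 0 = 1  t=0,i=0
  bits 01110101 = 117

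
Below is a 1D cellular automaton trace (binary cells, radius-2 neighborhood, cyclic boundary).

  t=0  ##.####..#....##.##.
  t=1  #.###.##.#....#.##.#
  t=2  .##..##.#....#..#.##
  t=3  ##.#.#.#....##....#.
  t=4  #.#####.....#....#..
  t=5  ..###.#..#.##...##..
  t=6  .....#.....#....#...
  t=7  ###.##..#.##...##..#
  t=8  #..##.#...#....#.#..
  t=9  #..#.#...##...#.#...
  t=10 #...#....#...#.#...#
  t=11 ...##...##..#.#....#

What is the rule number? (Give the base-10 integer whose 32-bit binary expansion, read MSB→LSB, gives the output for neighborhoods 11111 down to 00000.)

  ##### -> #   bit 31 = 1  t=4,i=4
  ####. -> .   bit 30 = 0  t=0,i=5
  ###.# -> .   bit 29 = 0  t=1,i=4
  ###.. -> #   bit 28 = 1  t=0,i=6
  ##.## -> #   bit 27 = 1  t=0,i=2
  ##.#. -> #   bit 26 = 1  t=1,i=8
  ##..# -> #   bit 25 = 1  t=0,i=7
  ##... -> .   bit 24 = 0  t=3,i=14
  #.### -> #   bit 23 = 1  t=0,i=3
  #.##. -> #   bit 22 = 1  t=0,i=0
  #.#.# -> #   bit 21 = 1  t=3,i=3
  #.#.. -> .   bit 20 = 0  t=1,i=9
  #..## -> .   bit 19 = 0  t=2,i=4
  #..#. -> .   bit 18 = 0  t=0,i=8
  #...# -> .   bit 17 = 0  t=5,i=14
  #.... -> .   bit 16 = 0  t=0,i=11
  .#### -> #   bit 15 = 1  t=0,i=4
  .###. -> .   bit 14 = 0  t=1,i=3
  .##.# -> .   bit 13 = 0  t=0,i=1
  .##.. -> .   bit 12 = 0  t=2,i=2
  .#.## -> .   bit 11 = 0  t=1,i=15
  .#.#. -> #   bit 10 = 1  t=3,i=4
  .#..# -> .   bit 9 = 0  t=2,i=14
  .#... -> .   bit 8 = 0  t=0,i=10
  ..### -> .   bit 7 = 0  t=5,i=2
  ..##. -> #   bit 6 = 1  t=0,i=14
  ..#.# -> .   bit 5 = 0  t=1,i=14
  ..#.. -> #   bit 4 = 1  t=0,i=9
  ...## -> .   bit 3 = 0  t=0,i=13
  ...#. -> #   bit 2 = 1  t=1,i=13
  ....# -> .   bit 1 = 0  t=0,i=12
  ..... -> #   bit 0 = 1  t=4,i=9
  bits 10011110111000001000010001010101 = 2665514069

2665514069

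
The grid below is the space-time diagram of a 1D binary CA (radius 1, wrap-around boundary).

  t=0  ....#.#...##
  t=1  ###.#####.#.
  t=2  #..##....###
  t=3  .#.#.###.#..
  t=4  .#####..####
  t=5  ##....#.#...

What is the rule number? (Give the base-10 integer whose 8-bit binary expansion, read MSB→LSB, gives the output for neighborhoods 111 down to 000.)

61

  [7] ### => .  t=1,i=1
  [6] ##. => .  t=0,i=11
  [5] #.# => #  t=0,i=5
  [4] #.. => #  t=0,i=0
  [3] .## => #  t=0,i=10
  [2] .#. => #  t=0,i=4
  [1] ..# => .  t=0,i=3
  [0] ... => #  t=0,i=1
  bits 00111101 = 61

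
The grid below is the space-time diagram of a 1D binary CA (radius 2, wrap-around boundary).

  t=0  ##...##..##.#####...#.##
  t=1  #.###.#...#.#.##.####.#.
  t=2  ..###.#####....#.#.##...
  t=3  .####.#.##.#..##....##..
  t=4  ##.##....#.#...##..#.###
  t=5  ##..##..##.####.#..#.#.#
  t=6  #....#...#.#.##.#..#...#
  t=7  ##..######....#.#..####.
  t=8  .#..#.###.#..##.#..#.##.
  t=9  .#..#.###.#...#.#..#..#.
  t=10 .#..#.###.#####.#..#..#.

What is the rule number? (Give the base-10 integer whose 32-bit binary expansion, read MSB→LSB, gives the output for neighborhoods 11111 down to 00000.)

3784470972

  ##### -> #   bit 31 = 1  t=0,i=14
  ####. -> #   bit 30 = 1  t=0,i=0
  ###.# -> #   bit 29 = 1  t=1,i=4
  ###.. -> .   bit 28 = 0  t=0,i=1
  ##.## -> .   bit 27 = 0  t=0,i=11
  ##.#. -> .   bit 26 = 0  t=1,i=5
  ##..# -> .   bit 25 = 0  t=0,i=7
  ##... -> #   bit 24 = 1  t=0,i=2
  #.### -> #   bit 23 = 1  t=0,i=12
  #.##. -> .   bit 22 = 0  t=1,i=14
  #.#.# -> .   bit 21 = 0  t=1,i=0
  #.#.. -> #   bit 20 = 1  t=1,i=6
  #..## -> .   bit 19 = 0  t=0,i=8
  #..#. -> .   bit 18 = 0  t=4,i=18
  #...# -> #   bit 17 = 1  t=0,i=3
  #.... -> .   bit 16 = 0  t=2,i=12
  .#### -> .   bit 15 = 0  t=0,i=13
  .###. -> #   bit 14 = 1  t=1,i=3
  .##.# -> #   bit 13 = 1  t=0,i=10
  .##.. -> #   bit 12 = 1  t=0,i=6
  .#.## -> .   bit 11 = 0  t=0,i=21
  .#.#. -> .   bit 10 = 0  t=1,i=11
  .#..# -> .   bit 9 = 0  t=3,i=12
  .#... -> #   bit 8 = 1  t=1,i=7
  ..### -> #   bit 7 = 1  t=2,i=2
  ..##. -> .   bit 6 = 0  t=0,i=5
  ..#.# -> #   bit 5 = 1  t=0,i=20
  ..#.. -> #   bit 4 = 1  t=6,i=5
  ...## -> #   bit 3 = 1  t=0,i=4
  ...#. -> #   bit 2 = 1  t=0,i=19
  ....# -> .   bit 1 = 0  t=2,i=0
  ..... -> .   bit 0 = 0  t=2,i=23
  bits 11100001100100100111000110111100 = 3784470972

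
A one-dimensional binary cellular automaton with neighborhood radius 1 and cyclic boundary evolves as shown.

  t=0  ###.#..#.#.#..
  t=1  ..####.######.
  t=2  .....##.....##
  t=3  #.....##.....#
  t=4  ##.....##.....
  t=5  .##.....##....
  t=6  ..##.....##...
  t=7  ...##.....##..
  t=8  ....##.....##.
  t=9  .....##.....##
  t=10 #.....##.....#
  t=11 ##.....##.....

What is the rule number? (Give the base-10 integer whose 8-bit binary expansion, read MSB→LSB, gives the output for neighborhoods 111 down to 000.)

  nb ###: next=.  (t=0,i=1, bit7=0)
  nb ##.: next=#  (t=0,i=2, bit6=1)
  nb #.#: next=#  (t=0,i=3, bit5=1)
  nb #..: next=#  (t=0,i=5, bit4=1)
  nb .##: next=.  (t=0,i=0, bit3=0)
  nb .#.: next=#  (t=0,i=4, bit2=1)
  nb ..#: next=.  (t=0,i=6, bit1=0)
  nb ...: next=.  (t=1,i=0, bit0=0)
  bits 01110100 = 116

116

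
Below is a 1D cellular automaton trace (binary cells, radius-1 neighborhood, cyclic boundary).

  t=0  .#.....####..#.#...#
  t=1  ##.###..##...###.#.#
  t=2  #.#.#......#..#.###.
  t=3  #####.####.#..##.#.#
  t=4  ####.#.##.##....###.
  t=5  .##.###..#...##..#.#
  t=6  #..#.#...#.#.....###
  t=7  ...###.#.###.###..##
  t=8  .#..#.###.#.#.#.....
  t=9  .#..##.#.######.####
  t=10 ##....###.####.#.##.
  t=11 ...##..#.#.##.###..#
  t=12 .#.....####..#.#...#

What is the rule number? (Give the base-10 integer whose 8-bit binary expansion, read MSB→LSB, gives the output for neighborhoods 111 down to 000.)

  nb ###: next=#  (t=0,i=8, bit7=1)
  nb ##.: next=.  (t=0,i=10, bit6=0)
  nb #.#: next=#  (t=0,i=0, bit5=1)
  nb #..: next=.  (t=0,i=2, bit4=0)
  nb .##: next=.  (t=0,i=7, bit3=0)
  nb .#.: next=#  (t=0,i=1, bit2=1)
  nb ..#: next=.  (t=0,i=6, bit1=0)
  nb ...: next=#  (t=0,i=3, bit0=1)
  bits 10100101 = 165

165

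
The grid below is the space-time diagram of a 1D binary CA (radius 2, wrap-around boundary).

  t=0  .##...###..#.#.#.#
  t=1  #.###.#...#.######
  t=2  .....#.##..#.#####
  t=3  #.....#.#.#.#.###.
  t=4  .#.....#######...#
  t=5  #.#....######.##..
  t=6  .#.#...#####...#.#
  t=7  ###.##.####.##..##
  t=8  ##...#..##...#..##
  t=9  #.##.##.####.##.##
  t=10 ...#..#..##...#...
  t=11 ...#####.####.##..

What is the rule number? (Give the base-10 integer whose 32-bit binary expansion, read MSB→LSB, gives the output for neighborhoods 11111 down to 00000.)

3307651024

  [31] ##### => #  t=1,i=14
  [30] ####. => #  t=1,i=17
  [29] ###.# => .  t=1,i=0
  [28] ###.. => .  t=0,i=8
  [27] ##.## => .  t=1,i=1
  [26] ##.#. => #  t=1,i=5
  [25] ##..# => .  t=0,i=9
  [24] ##... => #  t=0,i=3
  [23] #.### => .  t=1,i=2
  [22] #.##. => .  t=0,i=1
  [21] #.#.# => #  t=0,i=13
  [20] #.#.. => .  t=1,i=6
  [19] #..## => .  t=7,i=15
  [18] #..#. => #  t=0,i=10
  [17] #...# => #  t=0,i=4
  [16] #.... => .  t=2,i=1
  [15] .#### => #  t=1,i=13
  [14] .###. => .  t=0,i=7
  [13] .##.# => #  t=7,i=5
  [12] .##.. => #  t=0,i=2
  [11] .#.## => #  t=0,i=0
  [10] .#.#. => #  t=0,i=12
  [9] .#..# => #  t=8,i=6
  [8] .#... => #  t=1,i=7
  [7] ..### => #  t=0,i=6
  [6] ..##. => #  t=8,i=8
  [5] ..#.# => .  t=0,i=11
  [4] ..#.. => #  t=8,i=5
  [3] ...## => .  t=0,i=5
  [2] ...#. => .  t=1,i=9
  [1] ....# => .  t=2,i=3
  [0] ..... => .  t=2,i=2
  bits 11000101001001101011111111010000 = 3307651024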